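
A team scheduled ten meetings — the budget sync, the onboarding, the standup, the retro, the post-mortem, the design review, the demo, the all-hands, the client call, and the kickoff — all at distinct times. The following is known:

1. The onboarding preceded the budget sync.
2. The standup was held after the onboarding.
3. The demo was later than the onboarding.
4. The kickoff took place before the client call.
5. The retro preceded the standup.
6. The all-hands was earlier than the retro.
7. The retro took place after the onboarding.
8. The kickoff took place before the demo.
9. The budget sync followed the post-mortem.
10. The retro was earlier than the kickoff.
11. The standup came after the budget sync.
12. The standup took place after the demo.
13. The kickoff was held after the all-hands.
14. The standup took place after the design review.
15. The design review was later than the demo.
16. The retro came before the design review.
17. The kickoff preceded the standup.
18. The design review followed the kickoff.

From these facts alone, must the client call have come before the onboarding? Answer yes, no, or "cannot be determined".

Tracing the constraints gives the onboarding → the retro → the kickoff → the client call, so the onboarding must come before the client call.
That means the client call cannot be before the onboarding.

no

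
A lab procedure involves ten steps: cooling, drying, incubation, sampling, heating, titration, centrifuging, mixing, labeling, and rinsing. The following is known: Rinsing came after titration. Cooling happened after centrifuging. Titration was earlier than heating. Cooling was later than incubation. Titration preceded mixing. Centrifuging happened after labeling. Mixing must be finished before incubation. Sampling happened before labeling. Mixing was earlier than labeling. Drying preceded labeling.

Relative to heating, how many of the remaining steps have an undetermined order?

Forced before heating: titration.
That leaves centrifuging, cooling, drying, incubation, labeling, mixing, rinsing, and sampling with no forced order relative to heating — 8.

8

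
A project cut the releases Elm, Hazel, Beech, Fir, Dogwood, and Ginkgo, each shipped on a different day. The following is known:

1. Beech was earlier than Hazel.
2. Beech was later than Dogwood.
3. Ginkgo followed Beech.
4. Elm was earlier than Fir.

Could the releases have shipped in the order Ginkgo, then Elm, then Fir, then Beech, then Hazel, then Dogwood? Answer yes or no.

The constraints require Dogwood before Beech, but in the proposed sequence Beech appears ahead of Dogwood. That one violation is enough.

no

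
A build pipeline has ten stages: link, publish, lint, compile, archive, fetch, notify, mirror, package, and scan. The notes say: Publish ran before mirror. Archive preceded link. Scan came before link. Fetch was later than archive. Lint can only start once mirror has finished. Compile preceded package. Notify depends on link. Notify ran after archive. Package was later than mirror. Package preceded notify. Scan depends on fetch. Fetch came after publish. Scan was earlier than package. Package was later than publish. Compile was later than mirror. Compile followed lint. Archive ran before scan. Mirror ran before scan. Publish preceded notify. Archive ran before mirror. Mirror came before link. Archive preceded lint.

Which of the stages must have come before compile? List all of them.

Directly stated before compile: lint and mirror.
Archive reaches compile via archive → lint → compile.
Publish reaches compile via publish → mirror → compile.
No chain forces package (or any of the others) ahead of compile.

archive, lint, mirror, publish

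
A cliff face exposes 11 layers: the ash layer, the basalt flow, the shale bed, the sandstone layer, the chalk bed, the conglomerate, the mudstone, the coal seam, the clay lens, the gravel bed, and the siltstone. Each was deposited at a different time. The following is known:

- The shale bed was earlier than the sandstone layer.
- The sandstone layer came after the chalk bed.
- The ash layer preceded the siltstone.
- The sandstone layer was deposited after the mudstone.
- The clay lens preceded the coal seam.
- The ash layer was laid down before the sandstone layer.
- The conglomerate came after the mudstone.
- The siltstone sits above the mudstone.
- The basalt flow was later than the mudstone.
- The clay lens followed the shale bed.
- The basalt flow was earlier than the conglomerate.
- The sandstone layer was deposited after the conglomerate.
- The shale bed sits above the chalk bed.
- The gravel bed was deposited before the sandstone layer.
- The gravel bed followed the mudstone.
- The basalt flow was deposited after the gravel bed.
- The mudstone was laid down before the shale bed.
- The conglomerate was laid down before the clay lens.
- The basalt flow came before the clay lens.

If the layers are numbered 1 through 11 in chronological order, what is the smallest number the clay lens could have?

7

The basalt flow, the chalk bed, the conglomerate, the gravel bed, the mudstone, and the shale bed must all come before the clay lens — 6 forced predecessors.
Nothing else is forced ahead of the clay lens, so its earliest slot is position 6 + 1 = 7.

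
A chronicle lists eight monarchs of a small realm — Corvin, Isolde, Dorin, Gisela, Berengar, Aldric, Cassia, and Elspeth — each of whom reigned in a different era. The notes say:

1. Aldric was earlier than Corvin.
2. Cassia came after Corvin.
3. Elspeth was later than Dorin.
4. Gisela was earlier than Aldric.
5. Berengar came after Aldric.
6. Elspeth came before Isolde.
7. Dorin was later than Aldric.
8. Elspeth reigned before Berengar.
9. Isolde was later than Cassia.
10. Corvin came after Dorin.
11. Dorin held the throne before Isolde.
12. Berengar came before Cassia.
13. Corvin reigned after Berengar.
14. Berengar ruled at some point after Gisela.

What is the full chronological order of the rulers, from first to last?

Gisela, Aldric, Dorin, Elspeth, Berengar, Corvin, Cassia, Isolde

The constraints fix every adjacent pair, so only one ordering works:
Gisela → Aldric → Dorin → Elspeth → Berengar → Corvin → Cassia → Isolde.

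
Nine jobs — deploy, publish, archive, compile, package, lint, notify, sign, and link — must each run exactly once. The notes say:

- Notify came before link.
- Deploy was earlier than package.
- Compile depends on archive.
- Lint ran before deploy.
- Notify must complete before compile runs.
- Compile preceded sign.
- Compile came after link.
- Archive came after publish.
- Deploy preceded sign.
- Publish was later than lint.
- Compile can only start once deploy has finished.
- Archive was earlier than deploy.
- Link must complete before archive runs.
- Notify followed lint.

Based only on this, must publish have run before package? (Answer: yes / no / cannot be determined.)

Chain the constraints: publish → archive → deploy → package. Each link is directly stated, so publish comes before package.

yes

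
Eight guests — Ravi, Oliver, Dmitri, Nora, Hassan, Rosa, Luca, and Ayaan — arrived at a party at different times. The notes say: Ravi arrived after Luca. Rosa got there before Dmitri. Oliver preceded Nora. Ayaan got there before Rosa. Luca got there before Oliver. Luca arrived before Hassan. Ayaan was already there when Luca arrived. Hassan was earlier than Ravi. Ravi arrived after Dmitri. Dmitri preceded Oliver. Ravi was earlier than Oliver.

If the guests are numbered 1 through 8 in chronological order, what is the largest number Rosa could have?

4

Rosa must come before Dmitri, Nora, Oliver, and Ravi — 4 guests forced after them.
Everything else can be placed before Rosa in some valid order, so Rosa can sit as late as position 8 − 4 = 4.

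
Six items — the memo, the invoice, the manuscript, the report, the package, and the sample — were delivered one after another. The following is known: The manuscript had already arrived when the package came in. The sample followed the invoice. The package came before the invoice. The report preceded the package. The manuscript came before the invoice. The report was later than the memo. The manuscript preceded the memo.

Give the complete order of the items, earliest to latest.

The constraints fix every adjacent pair, so only one ordering works:
the manuscript → the memo → the report → the package → the invoice → the sample.

the manuscript, the memo, the report, the package, the invoice, the sample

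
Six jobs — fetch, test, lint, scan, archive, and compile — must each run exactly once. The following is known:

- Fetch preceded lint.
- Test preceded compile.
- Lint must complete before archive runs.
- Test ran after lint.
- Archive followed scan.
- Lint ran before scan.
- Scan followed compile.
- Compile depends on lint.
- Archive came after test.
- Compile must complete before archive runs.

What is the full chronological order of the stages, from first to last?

The constraints fix every adjacent pair, so only one ordering works:
fetch → lint → test → compile → scan → archive.

fetch, lint, test, compile, scan, archive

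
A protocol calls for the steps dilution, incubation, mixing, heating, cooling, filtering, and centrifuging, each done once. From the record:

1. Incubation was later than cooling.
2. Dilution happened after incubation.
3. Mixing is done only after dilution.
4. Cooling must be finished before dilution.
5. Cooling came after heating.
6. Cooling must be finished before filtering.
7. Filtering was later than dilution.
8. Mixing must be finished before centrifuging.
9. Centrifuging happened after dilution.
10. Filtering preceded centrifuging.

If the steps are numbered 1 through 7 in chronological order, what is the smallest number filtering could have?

5

Cooling, dilution, heating, and incubation must all come before filtering — 4 forced predecessors.
Nothing else is forced ahead of filtering, so its earliest slot is position 4 + 1 = 5.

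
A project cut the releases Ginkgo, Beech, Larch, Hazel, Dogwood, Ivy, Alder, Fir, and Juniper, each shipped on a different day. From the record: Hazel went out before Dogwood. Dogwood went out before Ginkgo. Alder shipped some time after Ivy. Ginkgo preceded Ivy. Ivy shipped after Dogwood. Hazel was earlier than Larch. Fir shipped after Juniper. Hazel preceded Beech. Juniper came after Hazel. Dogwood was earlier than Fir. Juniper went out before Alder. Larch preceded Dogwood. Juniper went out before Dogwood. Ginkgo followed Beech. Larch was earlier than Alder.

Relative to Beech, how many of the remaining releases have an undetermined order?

Forced before Beech: Hazel; forced after Beech: Alder, Ginkgo, and Ivy.
That leaves Dogwood, Fir, Juniper, and Larch with no forced order relative to Beech — 4.

4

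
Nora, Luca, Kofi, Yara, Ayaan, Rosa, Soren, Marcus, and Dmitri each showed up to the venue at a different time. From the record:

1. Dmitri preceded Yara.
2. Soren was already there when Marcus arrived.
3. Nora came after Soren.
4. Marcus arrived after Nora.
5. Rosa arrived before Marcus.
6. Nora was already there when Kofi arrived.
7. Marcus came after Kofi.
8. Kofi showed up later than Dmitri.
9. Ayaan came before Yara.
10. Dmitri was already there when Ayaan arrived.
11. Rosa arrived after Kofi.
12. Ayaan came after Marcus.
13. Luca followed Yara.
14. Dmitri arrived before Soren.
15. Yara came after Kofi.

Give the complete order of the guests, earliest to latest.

Dmitri, Soren, Nora, Kofi, Rosa, Marcus, Ayaan, Yara, Luca

The constraints fix every adjacent pair, so only one ordering works:
Dmitri → Soren → Nora → Kofi → Rosa → Marcus → Ayaan → Yara → Luca.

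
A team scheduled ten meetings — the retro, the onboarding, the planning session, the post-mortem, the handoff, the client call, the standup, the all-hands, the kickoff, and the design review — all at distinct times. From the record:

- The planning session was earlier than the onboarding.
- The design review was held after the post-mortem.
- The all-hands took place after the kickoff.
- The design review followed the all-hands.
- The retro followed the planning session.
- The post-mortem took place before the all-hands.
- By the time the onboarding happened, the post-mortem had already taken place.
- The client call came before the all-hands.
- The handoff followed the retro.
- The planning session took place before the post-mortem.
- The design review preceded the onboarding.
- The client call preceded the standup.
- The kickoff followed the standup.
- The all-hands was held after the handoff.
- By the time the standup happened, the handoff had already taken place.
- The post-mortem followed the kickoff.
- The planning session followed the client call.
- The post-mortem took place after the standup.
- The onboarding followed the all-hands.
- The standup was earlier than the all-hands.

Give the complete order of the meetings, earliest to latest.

The constraints fix every adjacent pair, so only one ordering works:
the client call → the planning session → the retro → the handoff → the standup → the kickoff → the post-mortem → the all-hands → the design review → the onboarding.

the client call, the planning session, the retro, the handoff, the standup, the kickoff, the post-mortem, the all-hands, the design review, the onboarding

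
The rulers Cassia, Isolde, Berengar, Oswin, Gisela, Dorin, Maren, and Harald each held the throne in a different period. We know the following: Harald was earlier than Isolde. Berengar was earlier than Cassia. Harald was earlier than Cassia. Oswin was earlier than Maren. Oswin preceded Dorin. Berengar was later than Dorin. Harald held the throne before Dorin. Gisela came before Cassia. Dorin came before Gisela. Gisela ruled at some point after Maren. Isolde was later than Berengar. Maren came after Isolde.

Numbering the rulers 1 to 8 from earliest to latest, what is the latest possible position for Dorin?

3

Dorin must come before Berengar, Cassia, Gisela, Isolde, and Maren — 5 rulers forced after them.
Everything else can be placed before Dorin in some valid order, so Dorin can sit as late as position 8 − 5 = 3.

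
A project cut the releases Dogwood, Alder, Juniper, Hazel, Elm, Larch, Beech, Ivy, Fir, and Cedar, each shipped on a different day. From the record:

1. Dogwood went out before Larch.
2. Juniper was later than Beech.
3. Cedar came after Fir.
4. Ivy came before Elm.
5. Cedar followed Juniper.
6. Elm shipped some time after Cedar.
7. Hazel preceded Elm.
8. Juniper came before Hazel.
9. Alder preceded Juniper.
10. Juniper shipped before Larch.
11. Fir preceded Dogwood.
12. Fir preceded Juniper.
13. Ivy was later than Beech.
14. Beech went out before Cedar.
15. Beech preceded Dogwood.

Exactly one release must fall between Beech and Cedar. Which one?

Tracing the constraints gives Beech → Juniper → Cedar, so Juniper sits after Beech and before Cedar.
No other release is forced both after Beech and before Cedar.

Juniper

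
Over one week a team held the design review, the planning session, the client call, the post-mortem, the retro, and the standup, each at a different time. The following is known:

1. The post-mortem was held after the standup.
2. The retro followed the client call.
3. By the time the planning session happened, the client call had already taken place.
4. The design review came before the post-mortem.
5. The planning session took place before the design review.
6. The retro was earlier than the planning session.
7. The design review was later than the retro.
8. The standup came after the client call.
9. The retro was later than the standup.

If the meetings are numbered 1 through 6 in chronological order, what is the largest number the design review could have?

The design review must come before the post-mortem — 1 meeting forced after it.
Everything else can be placed before the design review in some valid order, so the design review can sit as late as position 6 − 1 = 5.

5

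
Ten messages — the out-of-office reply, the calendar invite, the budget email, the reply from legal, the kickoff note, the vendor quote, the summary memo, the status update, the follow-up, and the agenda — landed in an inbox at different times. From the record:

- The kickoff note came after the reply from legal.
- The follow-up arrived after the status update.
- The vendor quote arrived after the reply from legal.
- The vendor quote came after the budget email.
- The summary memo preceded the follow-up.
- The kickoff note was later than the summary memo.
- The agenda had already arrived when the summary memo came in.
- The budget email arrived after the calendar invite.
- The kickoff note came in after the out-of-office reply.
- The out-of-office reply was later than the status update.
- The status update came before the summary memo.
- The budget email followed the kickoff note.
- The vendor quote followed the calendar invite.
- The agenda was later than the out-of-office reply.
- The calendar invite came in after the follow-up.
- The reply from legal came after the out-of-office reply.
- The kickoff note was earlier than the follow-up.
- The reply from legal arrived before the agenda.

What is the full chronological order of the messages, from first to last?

The constraints fix every adjacent pair, so only one ordering works:
the status update → the out-of-office reply → the reply from legal → the agenda → the summary memo → the kickoff note → the follow-up → the calendar invite → the budget email → the vendor quote.

the status update, the out-of-office reply, the reply from legal, the agenda, the summary memo, the kickoff note, the follow-up, the calendar invite, the budget email, the vendor quote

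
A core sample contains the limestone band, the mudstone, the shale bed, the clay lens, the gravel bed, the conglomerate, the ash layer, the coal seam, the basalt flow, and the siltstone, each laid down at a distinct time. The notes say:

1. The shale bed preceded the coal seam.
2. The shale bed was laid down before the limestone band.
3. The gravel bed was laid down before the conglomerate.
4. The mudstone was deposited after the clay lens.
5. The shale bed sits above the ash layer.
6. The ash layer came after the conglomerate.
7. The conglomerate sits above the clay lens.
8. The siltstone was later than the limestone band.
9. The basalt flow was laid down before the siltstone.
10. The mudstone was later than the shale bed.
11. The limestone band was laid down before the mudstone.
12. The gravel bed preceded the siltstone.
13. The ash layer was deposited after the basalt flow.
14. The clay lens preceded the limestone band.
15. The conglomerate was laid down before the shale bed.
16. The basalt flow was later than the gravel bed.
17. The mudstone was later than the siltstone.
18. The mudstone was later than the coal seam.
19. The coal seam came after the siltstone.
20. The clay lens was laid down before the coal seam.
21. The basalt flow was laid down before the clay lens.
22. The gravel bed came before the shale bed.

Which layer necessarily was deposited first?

the gravel bed

The gravel bed has a chain of constraints placing it before every other layer, so the gravel bed must be first.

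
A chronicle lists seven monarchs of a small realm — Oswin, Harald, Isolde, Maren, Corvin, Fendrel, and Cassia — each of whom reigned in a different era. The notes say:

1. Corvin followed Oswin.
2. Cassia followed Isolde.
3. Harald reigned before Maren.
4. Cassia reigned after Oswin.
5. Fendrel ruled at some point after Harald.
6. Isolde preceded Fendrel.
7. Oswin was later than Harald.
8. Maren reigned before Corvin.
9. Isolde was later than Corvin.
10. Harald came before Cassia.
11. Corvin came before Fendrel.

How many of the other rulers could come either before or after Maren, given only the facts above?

Forced before Maren: Harald; forced after Maren: Cassia, Corvin, Fendrel, and Isolde.
That leaves Oswin with no forced order relative to Maren — 1.

1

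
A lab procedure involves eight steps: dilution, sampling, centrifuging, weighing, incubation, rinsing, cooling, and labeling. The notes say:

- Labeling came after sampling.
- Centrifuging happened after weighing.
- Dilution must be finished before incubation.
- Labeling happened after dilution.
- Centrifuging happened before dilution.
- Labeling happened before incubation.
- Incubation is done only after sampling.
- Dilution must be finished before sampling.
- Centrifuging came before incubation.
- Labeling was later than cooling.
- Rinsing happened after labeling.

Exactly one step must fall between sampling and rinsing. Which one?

labeling

Tracing the constraints gives sampling → labeling → rinsing, so labeling sits after sampling and before rinsing.
No other step is forced both after sampling and before rinsing.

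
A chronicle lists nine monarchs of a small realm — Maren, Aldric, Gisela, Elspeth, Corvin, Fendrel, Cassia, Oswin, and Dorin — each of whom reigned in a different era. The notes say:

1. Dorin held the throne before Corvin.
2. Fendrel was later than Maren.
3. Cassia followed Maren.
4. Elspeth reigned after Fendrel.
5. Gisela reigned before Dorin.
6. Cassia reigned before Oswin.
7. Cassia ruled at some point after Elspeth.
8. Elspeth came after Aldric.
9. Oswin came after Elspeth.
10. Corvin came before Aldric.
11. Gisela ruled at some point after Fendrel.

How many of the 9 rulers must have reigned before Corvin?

4

Directly stated before Corvin: Dorin.
Fendrel reaches Corvin via Fendrel → Gisela → Dorin → Corvin.
Gisela reaches Corvin via Gisela → Dorin → Corvin.
Maren reaches Corvin via Maren → Fendrel → Gisela → Dorin → Corvin.
No chain forces Elspeth (or any of the others) ahead of Corvin.
That's Dorin, Fendrel, Gisela, and Maren — 4 in all.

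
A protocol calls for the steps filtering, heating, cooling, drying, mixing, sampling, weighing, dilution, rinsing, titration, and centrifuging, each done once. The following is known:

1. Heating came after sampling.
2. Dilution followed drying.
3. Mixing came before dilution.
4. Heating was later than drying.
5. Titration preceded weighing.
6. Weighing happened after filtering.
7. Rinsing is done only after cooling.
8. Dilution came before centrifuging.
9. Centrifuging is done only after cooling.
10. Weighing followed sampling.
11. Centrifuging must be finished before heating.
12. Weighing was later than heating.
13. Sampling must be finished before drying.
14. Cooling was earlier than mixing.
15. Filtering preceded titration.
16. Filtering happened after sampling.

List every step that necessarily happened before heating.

Directly stated before heating: centrifuging, drying, and sampling.
Cooling reaches heating via cooling → centrifuging → heating.
Dilution reaches heating via dilution → centrifuging → heating.
Mixing reaches heating via mixing → dilution → centrifuging → heating.

centrifuging, cooling, dilution, drying, mixing, sampling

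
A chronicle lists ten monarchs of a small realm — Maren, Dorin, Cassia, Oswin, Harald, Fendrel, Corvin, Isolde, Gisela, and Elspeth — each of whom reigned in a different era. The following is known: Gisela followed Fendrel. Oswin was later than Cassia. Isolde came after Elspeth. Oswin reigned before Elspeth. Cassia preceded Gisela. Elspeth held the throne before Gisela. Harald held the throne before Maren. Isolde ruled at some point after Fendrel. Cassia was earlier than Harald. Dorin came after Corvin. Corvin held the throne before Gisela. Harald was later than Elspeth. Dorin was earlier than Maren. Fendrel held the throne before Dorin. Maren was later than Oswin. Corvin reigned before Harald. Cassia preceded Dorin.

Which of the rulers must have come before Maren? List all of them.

Directly stated before Maren: Dorin, Harald, and Oswin.
Cassia reaches Maren via Cassia → Dorin → Maren.
Corvin reaches Maren via Corvin → Harald → Maren.
Elspeth reaches Maren via Elspeth → Harald → Maren.
Likewise Fendrel reaches Maren by chaining the stated constraints.

Cassia, Corvin, Dorin, Elspeth, Fendrel, Harald, Oswin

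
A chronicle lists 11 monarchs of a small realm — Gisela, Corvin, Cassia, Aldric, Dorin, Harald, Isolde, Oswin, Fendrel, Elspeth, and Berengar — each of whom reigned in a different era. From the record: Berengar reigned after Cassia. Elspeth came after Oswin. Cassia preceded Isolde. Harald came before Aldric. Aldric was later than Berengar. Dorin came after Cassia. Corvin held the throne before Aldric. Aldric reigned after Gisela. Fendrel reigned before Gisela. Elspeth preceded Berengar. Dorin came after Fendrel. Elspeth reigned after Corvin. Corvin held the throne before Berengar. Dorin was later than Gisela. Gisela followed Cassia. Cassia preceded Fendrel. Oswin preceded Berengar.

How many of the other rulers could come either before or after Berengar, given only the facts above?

5

Forced before Berengar: Cassia, Corvin, Elspeth, and Oswin; forced after Berengar: Aldric.
That leaves Dorin, Fendrel, Gisela, Harald, and Isolde with no forced order relative to Berengar — 5.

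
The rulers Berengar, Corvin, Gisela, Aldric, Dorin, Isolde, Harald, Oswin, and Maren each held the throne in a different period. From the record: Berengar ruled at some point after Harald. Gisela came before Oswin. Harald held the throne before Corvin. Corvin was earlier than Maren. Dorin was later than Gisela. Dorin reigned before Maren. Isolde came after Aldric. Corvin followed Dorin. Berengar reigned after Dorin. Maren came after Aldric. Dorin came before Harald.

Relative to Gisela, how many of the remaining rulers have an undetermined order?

Forced after Gisela: Berengar, Corvin, Dorin, Harald, Maren, and Oswin.
That leaves Aldric and Isolde with no forced order relative to Gisela — 2.

2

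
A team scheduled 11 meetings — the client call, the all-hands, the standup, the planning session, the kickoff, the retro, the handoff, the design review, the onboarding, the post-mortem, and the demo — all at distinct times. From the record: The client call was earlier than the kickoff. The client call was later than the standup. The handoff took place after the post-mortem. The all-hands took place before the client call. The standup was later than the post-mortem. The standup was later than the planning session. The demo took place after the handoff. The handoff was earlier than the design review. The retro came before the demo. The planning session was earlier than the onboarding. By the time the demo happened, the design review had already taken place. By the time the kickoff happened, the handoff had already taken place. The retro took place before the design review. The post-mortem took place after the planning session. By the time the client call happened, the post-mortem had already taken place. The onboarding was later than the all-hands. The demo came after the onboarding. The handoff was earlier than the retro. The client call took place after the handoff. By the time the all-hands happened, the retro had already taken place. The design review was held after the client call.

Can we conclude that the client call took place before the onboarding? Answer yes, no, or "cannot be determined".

No chain of stated constraints runs from the client call to the onboarding, and none runs from the onboarding to the client call either.
So the relative order of the client call and the onboarding is not fixed by the given facts.

cannot be determined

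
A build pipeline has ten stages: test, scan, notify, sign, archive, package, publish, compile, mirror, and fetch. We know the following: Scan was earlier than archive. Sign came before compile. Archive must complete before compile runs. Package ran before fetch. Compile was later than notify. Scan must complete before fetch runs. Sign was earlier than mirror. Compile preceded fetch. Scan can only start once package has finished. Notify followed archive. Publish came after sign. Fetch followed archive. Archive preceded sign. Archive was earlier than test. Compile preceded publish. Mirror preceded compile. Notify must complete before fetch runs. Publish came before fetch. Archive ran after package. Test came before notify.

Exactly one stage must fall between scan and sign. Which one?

archive

Tracing the constraints gives scan → archive → sign, so archive sits after scan and before sign.
No other stage is forced both after scan and before sign.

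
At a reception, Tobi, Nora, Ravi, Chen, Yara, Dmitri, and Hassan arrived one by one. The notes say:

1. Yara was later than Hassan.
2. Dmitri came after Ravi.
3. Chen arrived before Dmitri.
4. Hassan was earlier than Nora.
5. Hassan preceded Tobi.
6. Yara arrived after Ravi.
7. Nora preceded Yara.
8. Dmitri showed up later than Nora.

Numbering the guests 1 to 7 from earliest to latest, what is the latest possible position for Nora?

5

Nora must come before Dmitri and Yara — 2 guests forced after them.
Everything else can be placed before Nora in some valid order, so Nora can sit as late as position 7 − 2 = 5.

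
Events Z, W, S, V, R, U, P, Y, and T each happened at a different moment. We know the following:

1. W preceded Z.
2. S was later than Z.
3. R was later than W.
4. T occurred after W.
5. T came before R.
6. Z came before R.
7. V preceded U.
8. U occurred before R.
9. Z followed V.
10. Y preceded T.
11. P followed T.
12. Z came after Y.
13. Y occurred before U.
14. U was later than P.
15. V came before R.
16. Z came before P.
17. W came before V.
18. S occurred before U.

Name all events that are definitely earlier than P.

Directly stated before P: T and Z.
V reaches P via V → Z → P.
W reaches P via W → T → P.
Y reaches P via Y → T → P.
No chain forces U (or any of the others) ahead of P.

T, V, W, Y, Z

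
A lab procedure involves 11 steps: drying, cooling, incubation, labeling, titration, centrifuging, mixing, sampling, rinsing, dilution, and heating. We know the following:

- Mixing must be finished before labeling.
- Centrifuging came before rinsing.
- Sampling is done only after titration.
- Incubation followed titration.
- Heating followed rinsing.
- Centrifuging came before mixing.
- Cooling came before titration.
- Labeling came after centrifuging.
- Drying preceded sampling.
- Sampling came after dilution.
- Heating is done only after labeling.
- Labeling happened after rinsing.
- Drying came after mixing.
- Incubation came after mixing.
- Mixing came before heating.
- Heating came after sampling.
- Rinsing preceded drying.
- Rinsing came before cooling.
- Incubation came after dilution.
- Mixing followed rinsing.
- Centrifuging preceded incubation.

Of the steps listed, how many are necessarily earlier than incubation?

Directly stated before incubation: centrifuging, dilution, mixing, and titration.
Cooling reaches incubation via cooling → titration → incubation.
Rinsing reaches incubation via rinsing → mixing → incubation.
That's centrifuging, cooling, dilution, mixing, rinsing, and titration — 6 in all.

6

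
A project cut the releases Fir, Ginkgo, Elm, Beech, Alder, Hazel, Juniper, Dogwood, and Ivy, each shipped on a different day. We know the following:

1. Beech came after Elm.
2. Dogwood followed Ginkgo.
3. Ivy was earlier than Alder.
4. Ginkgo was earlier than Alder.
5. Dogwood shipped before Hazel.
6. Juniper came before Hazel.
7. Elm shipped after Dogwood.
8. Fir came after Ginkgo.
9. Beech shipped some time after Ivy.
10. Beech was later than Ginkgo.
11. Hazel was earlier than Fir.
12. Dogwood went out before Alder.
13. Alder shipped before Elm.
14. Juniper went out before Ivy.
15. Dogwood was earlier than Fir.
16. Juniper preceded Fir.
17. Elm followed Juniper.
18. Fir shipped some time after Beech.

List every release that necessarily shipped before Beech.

Alder, Dogwood, Elm, Ginkgo, Ivy, Juniper

Directly stated before Beech: Elm, Ginkgo, and Ivy.
Alder reaches Beech via Alder → Elm → Beech.
Dogwood reaches Beech via Dogwood → Elm → Beech.
Juniper reaches Beech via Juniper → Elm → Beech.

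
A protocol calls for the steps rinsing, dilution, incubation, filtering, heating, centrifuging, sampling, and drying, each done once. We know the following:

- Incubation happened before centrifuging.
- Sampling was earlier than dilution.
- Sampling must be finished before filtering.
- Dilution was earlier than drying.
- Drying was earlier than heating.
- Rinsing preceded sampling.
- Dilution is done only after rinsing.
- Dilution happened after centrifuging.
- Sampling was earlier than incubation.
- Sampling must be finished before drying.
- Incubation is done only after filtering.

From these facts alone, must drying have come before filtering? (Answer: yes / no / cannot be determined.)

no

Tracing the constraints gives filtering → incubation → centrifuging → dilution → drying, so filtering must come before drying.
That means drying cannot be before filtering.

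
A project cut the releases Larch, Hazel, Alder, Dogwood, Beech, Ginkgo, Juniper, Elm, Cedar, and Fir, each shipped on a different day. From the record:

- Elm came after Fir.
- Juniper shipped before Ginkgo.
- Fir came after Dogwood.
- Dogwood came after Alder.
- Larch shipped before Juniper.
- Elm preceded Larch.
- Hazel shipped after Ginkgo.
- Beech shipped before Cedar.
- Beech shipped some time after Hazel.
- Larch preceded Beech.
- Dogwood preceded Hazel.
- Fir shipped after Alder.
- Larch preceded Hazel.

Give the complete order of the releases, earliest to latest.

Alder, Dogwood, Fir, Elm, Larch, Juniper, Ginkgo, Hazel, Beech, Cedar

The constraints fix every adjacent pair, so only one ordering works:
Alder → Dogwood → Fir → Elm → Larch → Juniper → Ginkgo → Hazel → Beech → Cedar.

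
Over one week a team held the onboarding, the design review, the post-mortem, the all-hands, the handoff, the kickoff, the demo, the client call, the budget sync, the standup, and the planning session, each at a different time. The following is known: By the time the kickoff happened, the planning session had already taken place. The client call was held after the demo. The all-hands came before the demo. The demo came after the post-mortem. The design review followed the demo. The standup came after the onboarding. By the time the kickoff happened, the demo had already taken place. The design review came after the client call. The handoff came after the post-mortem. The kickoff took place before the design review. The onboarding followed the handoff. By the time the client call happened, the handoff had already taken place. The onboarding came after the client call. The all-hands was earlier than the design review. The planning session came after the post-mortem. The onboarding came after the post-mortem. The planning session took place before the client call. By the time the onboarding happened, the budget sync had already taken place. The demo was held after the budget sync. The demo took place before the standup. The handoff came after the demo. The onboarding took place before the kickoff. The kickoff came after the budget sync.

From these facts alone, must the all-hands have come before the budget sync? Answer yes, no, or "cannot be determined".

cannot be determined

No chain of stated constraints runs from the all-hands to the budget sync, and none runs from the budget sync to the all-hands either.
So the relative order of the all-hands and the budget sync is not fixed by the given facts.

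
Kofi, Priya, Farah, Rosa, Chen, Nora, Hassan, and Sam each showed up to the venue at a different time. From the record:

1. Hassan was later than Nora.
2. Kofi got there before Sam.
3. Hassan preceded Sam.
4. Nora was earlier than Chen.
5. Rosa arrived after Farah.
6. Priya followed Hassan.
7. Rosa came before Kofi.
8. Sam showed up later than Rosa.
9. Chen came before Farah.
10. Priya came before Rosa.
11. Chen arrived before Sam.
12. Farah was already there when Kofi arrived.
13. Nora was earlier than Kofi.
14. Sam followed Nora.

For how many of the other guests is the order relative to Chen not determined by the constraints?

Forced before Chen: Nora; forced after Chen: Farah, Kofi, Rosa, and Sam.
That leaves Hassan and Priya with no forced order relative to Chen — 2.

2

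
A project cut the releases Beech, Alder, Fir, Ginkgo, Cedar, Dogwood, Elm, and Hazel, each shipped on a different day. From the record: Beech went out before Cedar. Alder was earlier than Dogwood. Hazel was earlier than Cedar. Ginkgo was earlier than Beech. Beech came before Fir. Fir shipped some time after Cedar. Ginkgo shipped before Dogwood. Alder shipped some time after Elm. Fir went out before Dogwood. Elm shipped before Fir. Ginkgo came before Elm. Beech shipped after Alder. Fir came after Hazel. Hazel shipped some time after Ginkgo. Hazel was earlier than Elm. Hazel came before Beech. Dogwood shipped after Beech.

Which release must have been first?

Ginkgo

Ginkgo has a chain of constraints placing it before every other release, so Ginkgo must be first.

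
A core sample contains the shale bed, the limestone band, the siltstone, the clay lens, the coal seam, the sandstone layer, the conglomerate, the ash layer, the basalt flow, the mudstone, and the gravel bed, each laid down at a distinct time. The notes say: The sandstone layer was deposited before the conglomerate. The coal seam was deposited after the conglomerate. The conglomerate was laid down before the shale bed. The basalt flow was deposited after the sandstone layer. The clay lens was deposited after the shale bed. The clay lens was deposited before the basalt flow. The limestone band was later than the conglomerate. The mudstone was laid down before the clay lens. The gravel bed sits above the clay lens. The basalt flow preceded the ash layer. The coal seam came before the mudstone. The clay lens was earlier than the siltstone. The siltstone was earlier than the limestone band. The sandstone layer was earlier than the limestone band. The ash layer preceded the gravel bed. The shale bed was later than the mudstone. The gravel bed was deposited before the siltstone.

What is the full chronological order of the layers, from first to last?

The constraints fix every adjacent pair, so only one ordering works:
the sandstone layer → the conglomerate → the coal seam → the mudstone → the shale bed → the clay lens → the basalt flow → the ash layer → the gravel bed → the siltstone → the limestone band.

the sandstone layer, the conglomerate, the coal seam, the mudstone, the shale bed, the clay lens, the basalt flow, the ash layer, the gravel bed, the siltstone, the limestone band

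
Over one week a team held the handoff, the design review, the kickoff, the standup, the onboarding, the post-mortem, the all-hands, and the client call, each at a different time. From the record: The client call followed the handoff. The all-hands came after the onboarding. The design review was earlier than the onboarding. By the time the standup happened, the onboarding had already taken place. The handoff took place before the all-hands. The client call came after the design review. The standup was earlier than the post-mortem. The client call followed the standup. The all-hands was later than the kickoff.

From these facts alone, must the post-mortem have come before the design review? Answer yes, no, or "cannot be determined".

no

Tracing the constraints gives the design review → the onboarding → the standup → the post-mortem, so the design review must come before the post-mortem.
That means the post-mortem cannot be before the design review.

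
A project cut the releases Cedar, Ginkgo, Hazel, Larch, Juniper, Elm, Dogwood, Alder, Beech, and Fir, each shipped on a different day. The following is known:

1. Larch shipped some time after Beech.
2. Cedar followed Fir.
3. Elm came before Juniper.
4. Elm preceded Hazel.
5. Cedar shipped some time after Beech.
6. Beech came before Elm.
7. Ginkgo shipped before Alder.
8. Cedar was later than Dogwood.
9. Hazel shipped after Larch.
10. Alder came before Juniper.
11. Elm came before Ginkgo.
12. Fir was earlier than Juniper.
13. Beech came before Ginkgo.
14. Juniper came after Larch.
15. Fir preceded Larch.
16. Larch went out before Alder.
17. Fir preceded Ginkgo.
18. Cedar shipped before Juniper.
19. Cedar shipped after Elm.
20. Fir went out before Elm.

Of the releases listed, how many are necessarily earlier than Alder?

5

Directly stated before Alder: Ginkgo and Larch.
Beech reaches Alder via Beech → Larch → Alder.
Elm reaches Alder via Elm → Ginkgo → Alder.
Fir reaches Alder via Fir → Ginkgo → Alder.
That's Beech, Elm, Fir, Ginkgo, and Larch — 5 in all.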